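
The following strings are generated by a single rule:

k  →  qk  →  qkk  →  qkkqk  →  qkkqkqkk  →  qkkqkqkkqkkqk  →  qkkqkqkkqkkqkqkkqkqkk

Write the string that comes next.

qkkqkqkkqkkqkqkkqkqkkqkkqkqkkqkkqk

From term 3 onward, concatenate the last term with the second-to-last: qk·k = qkk, qkk·qk = qkkqk, …
Continuing: qkkqkqkkqkkqkqkkqkqkk · qkkqkqkkqkkqk gives term 8.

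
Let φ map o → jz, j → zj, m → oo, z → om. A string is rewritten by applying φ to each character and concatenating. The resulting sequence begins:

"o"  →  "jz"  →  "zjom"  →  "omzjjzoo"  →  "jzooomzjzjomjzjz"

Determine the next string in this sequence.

Applying the rule to each of the 16 symbols of jzooomzjzjomjzjz gives the pieces zj om jz jz jz oo om zj om zj jz oo zj om zj om, which concatenate to the answer.

zjomjzjzjzooomzjomzjjzoozjomzjom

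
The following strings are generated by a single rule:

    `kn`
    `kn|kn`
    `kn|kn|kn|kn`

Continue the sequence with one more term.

kn|kn|kn|kn|kn|kn|kn|kn

s(k+1) = s(k)·|·s(k) — each term doubles the last with '|' between the halves.
So the next term is two copies of kn|kn|kn|kn with '|' between the halves.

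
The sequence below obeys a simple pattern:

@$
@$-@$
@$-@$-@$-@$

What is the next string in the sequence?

Each string is two copies of the previous one joined by '-'.
Doubling @$-@$-@$-@$ with '-' between the halves:

@$-@$-@$-@$-@$-@$-@$-@$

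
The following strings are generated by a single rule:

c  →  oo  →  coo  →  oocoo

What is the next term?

coooocoo

Each term (from the third on) is the two preceding terms concatenated in order: term 3 = c·oo = coo.
The next term joins coo and oocoo.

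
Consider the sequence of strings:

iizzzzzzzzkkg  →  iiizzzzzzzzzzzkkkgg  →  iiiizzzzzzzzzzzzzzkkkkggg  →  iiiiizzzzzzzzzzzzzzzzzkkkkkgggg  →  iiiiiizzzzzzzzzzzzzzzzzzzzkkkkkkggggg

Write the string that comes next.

iiiiiiizzzzzzzzzzzzzzzzzzzzzzzkkkkkkkgggggg

The n-th term is n i's then 3n+2 z's then n k's then n-1 g's, where the shown terms are n = 2, 3, 4, 5, 6.
Setting n = 7 gives 7, 23, 7, 6 characters in each block.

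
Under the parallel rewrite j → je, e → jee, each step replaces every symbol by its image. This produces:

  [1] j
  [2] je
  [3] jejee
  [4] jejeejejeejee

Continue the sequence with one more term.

Applying the rule to each of the 13 symbols of jejeejejeejee gives the pieces je jee je jee jee je jee je jee jee je jee jee, which concatenate to the answer.

jejeejejeejeejejeejejeejeejejeejee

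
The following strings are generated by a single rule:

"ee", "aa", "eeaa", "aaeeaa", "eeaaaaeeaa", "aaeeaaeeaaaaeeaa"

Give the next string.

eeaaaaeeaaaaeeaaeeaaaaeeaa

From term 3 onward, concatenate the second-to-last term with the last: ee·aa = eeaa, aa·eeaa = aaeeaa, …
The next term joins eeaaaaeeaa and aaeeaaeeaaaaeeaa.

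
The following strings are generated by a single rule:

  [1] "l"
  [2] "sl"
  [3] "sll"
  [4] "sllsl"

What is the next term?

Each term (from the third on) is the previous term followed by the one before it: term 3 = sl·l = sll.
The next term joins sllsl and sll.

sllslsll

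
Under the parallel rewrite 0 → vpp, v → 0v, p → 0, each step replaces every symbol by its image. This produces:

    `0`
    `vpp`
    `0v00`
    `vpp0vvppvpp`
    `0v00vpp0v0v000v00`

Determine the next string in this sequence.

φ(0v00vpp0v0v000v00) expands symbol-by-symbol to vpp 0v vpp vpp 0v 0 0 vpp 0v vpp 0v vpp vpp vpp 0v vpp vpp; joining the 17 pieces gives the next term.

vpp0vvppvpp0v00vpp0vvpp0vvppvppvpp0vvppvpp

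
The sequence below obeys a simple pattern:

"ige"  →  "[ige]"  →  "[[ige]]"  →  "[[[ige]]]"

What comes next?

[[[[ige]]]]

s(k+1) = [·s(k)·], so each term gains [ as a prefix and ] as a suffix.
So the next term is [·[[[ige]]]·].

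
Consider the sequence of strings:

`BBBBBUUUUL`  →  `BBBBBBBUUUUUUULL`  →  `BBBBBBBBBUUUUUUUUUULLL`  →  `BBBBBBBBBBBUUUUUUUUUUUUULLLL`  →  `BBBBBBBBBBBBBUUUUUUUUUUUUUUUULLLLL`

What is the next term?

Reading off run lengths: B runs 5, 7, 9, 11, 13; U runs 4, 7, 10, 13, 16; L runs 1, 2, 3, 4, 5 — each is linear in n (n = 1, 2, …).
Setting n = 6 gives 15, 19, 6 characters in each block.

BBBBBBBBBBBBBBBUUUUUUUUUUUUUUUUUUULLLLLL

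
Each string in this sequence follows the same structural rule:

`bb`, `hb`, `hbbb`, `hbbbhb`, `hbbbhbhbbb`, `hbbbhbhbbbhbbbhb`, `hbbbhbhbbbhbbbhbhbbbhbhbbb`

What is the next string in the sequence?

This is a Fibonacci-style word recurrence s(k) = s(k−1)·s(k−2): e.g. hb·bb = hbbb.
So term 8 is hbbbhbhbbbhbbbhbhbbbhbhbbb·hbbbhbhbbbhbbbhb.

hbbbhbhbbbhbbbhbhbbbhbhbbbhbbbhbhbbbhbbbhb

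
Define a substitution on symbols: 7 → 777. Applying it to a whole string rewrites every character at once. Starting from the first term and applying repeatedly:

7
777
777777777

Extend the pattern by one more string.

777777777777777777777777777

Expanding 777777777: 7→777, 7→777, 7→777, 7→777, 7→777, 7→777, 7→777, 7→777, 7→777. Concatenated: 777 777 777 777 777 777 777 777 777.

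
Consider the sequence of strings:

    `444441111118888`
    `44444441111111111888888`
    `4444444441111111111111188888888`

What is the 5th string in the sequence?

The n-th term is 2n+3 4's then 4n+2 1's then 2n+2 8's (n = 1, 2, …).
At n = 5 the blocks have lengths 13, 22, 12.

44444444444441111111111111111111111888888888888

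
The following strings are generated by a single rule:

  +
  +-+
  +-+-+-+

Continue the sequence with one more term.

Every step duplicates the string with '-' between the halves.
One more doubling of +-+-+-+ gives the answer.

+-+-+-+-+-+-+-+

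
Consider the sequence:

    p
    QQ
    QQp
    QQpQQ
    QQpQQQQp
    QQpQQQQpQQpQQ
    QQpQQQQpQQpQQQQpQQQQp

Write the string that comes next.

This is a Fibonacci-style word recurrence s(k) = s(k−1)·s(k−2): e.g. QQ·p = QQp.
So term 8 is QQpQQQQpQQpQQQQpQQQQp·QQpQQQQpQQpQQ.

QQpQQQQpQQpQQQQpQQQQpQQpQQQQpQQpQQ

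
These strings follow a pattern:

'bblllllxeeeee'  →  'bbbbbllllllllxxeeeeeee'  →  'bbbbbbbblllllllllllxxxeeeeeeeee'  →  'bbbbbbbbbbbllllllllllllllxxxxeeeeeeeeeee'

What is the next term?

Reading off run lengths: b runs 2, 5, 8, 11; l runs 5, 8, 11, 14; x runs 1, 2, 3, 4; e runs 5, 7, 9, 11 — each is linear in n (n = 1, 2, …).
For the next term, n = 5, so the run lengths are 14, 17, 5, 13.

bbbbbbbbbbbbbblllllllllllllllllxxxxxeeeeeeeeeeeee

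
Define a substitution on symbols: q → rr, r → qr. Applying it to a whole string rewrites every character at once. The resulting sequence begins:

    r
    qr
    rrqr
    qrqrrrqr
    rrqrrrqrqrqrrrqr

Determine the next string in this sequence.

Rewriting the 16 symbols of rrqrrrqrqrqrrrqr one by one yields qr qr rr qr qr qr rr qr rr qr rr qr qr qr rr qr; concatenated:

qrqrrrqrqrqrrrqrrrqrrrqrqrqrrrqr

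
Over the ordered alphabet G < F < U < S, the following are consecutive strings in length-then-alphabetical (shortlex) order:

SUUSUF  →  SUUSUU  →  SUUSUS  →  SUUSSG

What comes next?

SUUSSF

Treat SUUSSG as a base-4 numeral over the given alphabet and add one, carrying through any trailing S's.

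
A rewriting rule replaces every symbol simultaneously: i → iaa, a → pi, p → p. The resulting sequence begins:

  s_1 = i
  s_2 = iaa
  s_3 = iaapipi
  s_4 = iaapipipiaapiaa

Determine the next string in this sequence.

Applying the rule to each of the 15 symbols of iaapipipiaapiaa gives the pieces iaa pi pi p iaa p iaa p iaa pi pi p iaa pi pi, which concatenate to the answer.

iaapipipiaapiaapiaapipipiaapipi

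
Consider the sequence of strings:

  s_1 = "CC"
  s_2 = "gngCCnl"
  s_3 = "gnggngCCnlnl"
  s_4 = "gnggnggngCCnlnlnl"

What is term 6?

gnggnggnggnggngCCnlnlnlnlnl

s(k+1) = gng·s(k)·nl, so each term gains gng as a prefix and nl as a suffix.
From gnggnggngCCnlnlnl, 2 further steps: gnggnggngCCnlnlnl → gnggnggnggngCCnlnlnlnl → (answer).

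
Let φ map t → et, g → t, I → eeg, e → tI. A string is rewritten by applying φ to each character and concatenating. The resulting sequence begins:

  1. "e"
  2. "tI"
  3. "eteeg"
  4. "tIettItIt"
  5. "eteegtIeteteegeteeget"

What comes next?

Replace each of the 21 characters of eteegtIeteteegeteeget in place — tI et tI tI t et eeg tI et tI et tI tI t tI et tI tI t tI et — and concatenate.

tIettItIteteegtIettIettItIttIettItIttIet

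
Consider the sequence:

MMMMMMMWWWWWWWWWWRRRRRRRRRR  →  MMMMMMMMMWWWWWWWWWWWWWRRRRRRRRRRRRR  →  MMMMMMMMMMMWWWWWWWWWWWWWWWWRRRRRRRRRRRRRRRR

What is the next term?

Reading off run lengths: M runs 7, 9, 11; W runs 10, 13, 16; R runs 10, 13, 16 — each is linear in n, where the shown terms are n = 3, 4, 5.
Setting n = 6 gives 13, 19, 19 characters in each block.

MMMMMMMMMMMMMWWWWWWWWWWWWWWWWWWWRRRRRRRRRRRRRRRRRRR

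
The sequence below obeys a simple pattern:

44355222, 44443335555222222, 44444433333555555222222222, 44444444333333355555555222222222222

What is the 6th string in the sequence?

44444444444433333333333555555555555222222222222222222

Term n consists of 2n 4's, followed by 2n-1 3's, followed by 2n 5's, followed by 3n 2's (n = 1, 2, …).
Setting n = 6 gives 12, 11, 12, 18 characters in each block.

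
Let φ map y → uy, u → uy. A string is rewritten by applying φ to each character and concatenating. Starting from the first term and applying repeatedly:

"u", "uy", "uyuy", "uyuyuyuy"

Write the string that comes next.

uyuyuyuyuyuyuyuy

Apply φ to uyuyuyuy symbol by symbol: u→uy, y→uy, u→uy, y→uy, u→uy, y→uy, u→uy, y→uy; joined: uy uy uy uy uy uy uy uy.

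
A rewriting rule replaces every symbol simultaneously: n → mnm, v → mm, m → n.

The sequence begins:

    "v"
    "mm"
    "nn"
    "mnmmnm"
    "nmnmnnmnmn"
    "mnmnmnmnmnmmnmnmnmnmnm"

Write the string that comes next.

nmnmnmnmnmnmnmnmnmnmnnmnmnmnmnmnmnmnmnmnmn

Applying the rule to each of the 22 symbols of mnmnmnmnmnmmnmnmnmnmnm gives the pieces n mnm n mnm n mnm n mnm n mnm n n mnm n mnm n mnm n mnm n mnm n, which concatenate to the answer.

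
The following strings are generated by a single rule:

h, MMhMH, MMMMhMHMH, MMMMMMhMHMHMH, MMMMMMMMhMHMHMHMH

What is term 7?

MMMMMMMMMMMMhMHMHMHMHMHMH

Every step adds MM to the front and MH to the end of the previous string.
From MMMMMMMMhMHMHMHMH, 2 further steps: MMMMMMMMhMHMHMHMH → MMMMMMMMMMhMHMHMHMHMH → (answer).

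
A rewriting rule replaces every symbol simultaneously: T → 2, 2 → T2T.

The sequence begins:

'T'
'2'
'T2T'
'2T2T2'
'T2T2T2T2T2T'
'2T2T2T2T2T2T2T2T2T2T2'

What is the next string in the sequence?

T2T2T2T2T2T2T2T2T2T2T2T2T2T2T2T2T2T2T2T2T2T

Replace each of the 21 characters of 2T2T2T2T2T2T2T2T2T2T2 in place — T2T 2 T2T 2 T2T 2 T2T 2 T2T 2 T2T 2 T2T 2 T2T 2 T2T 2 T2T 2 T2T — and concatenate.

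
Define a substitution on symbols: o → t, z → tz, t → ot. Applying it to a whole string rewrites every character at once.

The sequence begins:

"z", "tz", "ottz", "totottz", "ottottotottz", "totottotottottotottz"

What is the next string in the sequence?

Replace each of the 20 characters of totottotottottotottz in place — ot t ot t ot ot t ot t ot ot t ot ot t ot t ot ot tz — and concatenate.

ottottotottottotottotottottotottz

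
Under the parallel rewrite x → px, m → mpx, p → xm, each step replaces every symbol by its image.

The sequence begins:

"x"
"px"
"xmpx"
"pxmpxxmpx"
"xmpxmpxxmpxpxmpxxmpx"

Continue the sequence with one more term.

pxmpxxmpxmpxxmpxpxmpxxmpxxmpxmpxxmpxpxmpxxmpx

φ(xmpxmpxxmpxpxmpxxmpx) expands symbol-by-symbol to px mpx xm px mpx xm px px mpx xm px xm px mpx xm px px mpx xm px; joining the 20 pieces gives the next term.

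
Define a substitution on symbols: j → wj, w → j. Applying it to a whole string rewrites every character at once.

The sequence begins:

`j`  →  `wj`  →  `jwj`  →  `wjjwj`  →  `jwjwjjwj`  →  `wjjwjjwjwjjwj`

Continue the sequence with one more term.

Replace each of the 13 characters of wjjwjjwjwjjwj in place — j wj wj j wj wj j wj j wj wj j wj — and concatenate.

jwjwjjwjwjjwjjwjwjjwj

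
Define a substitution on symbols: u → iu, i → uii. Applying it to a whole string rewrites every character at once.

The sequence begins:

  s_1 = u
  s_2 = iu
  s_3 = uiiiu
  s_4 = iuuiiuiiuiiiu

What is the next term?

φ(iuuiiuiiuiiiu) expands symbol-by-symbol to uii iu iu uii uii iu uii uii iu uii uii uii iu; joining the 13 pieces gives the next term.

uiiiuiuuiiuiiiuuiiuiiiuuiiuiiuiiiu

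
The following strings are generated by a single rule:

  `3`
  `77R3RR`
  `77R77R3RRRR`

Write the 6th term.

s(k+1) = 77R·s(k)·RR, so each term gains 77R as a prefix and RR as a suffix.
From 77R77R3RRRR, 3 further steps: 77R77R3RRRR → 77R77R77R3RRRRRR → 77R77R77R77R3RRRRRRRR → (answer).

77R77R77R77R77R3RRRRRRRRRR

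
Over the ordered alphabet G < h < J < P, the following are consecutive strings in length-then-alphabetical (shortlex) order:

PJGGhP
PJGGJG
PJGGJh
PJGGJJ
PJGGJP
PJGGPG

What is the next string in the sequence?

PJGGPh

Treat PJGGPG as a base-4 numeral over the given alphabet and add one, carrying through any trailing P's.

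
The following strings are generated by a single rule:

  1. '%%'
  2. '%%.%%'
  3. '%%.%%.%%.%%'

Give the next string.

Each string is two copies of the previous one joined by '.'.
Doubling %%.%%.%%.%% with '.' between the halves:

%%.%%.%%.%%.%%.%%.%%.%%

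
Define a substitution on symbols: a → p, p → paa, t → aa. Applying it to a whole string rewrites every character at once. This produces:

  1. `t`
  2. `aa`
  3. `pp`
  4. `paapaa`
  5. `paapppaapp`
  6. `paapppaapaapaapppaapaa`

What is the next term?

Rewriting the 22 symbols of paapppaapaapaapppaapaa one by one yields paa p p paa paa paa p p paa p p paa p p paa paa paa p p paa p p; concatenated:

paapppaapaapaapppaapppaapppaapaapaapppaapp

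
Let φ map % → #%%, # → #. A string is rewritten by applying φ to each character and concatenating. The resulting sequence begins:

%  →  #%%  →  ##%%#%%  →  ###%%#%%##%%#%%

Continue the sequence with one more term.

φ(###%%#%%##%%#%%) expands symbol-by-symbol to # # # #%% #%% # #%% #%% # # #%% #%% # #%% #%%; joining the 15 pieces gives the next term.

####%%#%%##%%#%%###%%#%%##%%#%%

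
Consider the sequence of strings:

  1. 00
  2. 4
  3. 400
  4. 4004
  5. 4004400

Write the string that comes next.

From term 3 onward, concatenate the last term with the second-to-last: 4·00 = 400, 400·4 = 4004, …
So term 6 is 4004400·4004.

40044004004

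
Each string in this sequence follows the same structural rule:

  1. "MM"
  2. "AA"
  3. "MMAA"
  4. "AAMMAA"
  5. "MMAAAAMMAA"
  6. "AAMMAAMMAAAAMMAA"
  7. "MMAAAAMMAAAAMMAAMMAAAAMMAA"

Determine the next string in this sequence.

AAMMAAMMAAAAMMAAMMAAAAMMAAAAMMAAMMAAAAMMAA

This is a Fibonacci-style word recurrence s(k) = s(k−2)·s(k−1): e.g. MM·AA = MMAA.
Continuing: AAMMAAMMAAAAMMAA · MMAAAAMMAAAAMMAAMMAAAAMMAA gives term 8.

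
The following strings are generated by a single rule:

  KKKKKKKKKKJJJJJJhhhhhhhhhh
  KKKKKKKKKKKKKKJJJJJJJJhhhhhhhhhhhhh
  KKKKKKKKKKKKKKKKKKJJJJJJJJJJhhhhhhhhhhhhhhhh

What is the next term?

KKKKKKKKKKKKKKKKKKKKKKJJJJJJJJJJJJhhhhhhhhhhhhhhhhhhh

Reading off run lengths: K runs 10, 14, 18; J runs 6, 8, 10; h runs 10, 13, 16 — each is linear in n, where the shown terms are n = 3, 4, 5.
For the next term, n = 6, so the run lengths are 22, 12, 19.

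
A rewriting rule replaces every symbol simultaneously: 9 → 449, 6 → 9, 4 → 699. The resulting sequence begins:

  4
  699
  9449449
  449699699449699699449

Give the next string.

Rewriting the 21 symbols of 449699699449699699449 one by one yields 699 699 449 9 449 449 9 449 449 699 699 449 9 449 449 9 449 449 699 699 449; concatenated:

6996994499449449944944969969944994494499449449699699449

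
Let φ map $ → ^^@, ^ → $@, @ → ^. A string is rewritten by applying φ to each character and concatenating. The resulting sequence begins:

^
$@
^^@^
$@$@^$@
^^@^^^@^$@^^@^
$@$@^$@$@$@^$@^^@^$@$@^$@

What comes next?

Rewriting the 25 symbols of $@$@^$@$@$@^$@^^@^$@$@^$@ one by one yields ^^@ ^ ^^@ ^ $@ ^^@ ^ ^^@ ^ ^^@ ^ $@ ^^@ ^ $@ $@ ^ $@ ^^@ ^ ^^@ ^ $@ ^^@ ^; concatenated:

^^@^^^@^$@^^@^^^@^^^@^$@^^@^$@$@^$@^^@^^^@^$@^^@^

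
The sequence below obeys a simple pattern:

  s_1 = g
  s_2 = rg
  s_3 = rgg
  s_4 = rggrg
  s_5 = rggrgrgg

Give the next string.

rggrgrggrggrg

Each term (from the third on) is the previous term followed by the one before it: term 3 = rg·g = rgg.
The next term joins rggrgrgg and rggrg.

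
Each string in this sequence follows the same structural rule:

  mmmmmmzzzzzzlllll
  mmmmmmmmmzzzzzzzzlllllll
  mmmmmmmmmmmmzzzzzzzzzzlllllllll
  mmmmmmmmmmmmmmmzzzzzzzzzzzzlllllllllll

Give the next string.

Reading off run lengths: m runs 6, 9, 12, 15; z runs 6, 8, 10, 12; l runs 5, 7, 9, 11 — each is linear in n, where the shown terms are n = 2, 3, 4, 5.
At n = 6 the blocks have lengths 18, 14, 13.

mmmmmmmmmmmmmmmmmmzzzzzzzzzzzzzzlllllllllllll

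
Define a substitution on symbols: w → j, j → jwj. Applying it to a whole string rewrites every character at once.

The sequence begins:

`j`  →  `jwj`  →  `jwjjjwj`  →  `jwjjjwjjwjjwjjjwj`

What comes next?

Rewriting the 17 symbols of jwjjjwjjwjjwjjjwj one by one yields jwj j jwj jwj jwj j jwj jwj j jwj jwj j jwj jwj jwj j jwj; concatenated:

jwjjjwjjwjjwjjjwjjwjjjwjjwjjjwjjwjjwjjjwj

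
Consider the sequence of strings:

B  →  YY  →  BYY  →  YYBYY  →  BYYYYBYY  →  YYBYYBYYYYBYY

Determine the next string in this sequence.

BYYYYBYYYYBYYBYYYYBYY

This is a Fibonacci-style word recurrence s(k) = s(k−2)·s(k−1): e.g. B·YY = BYY.
Continuing: BYYYYBYY · YYBYYBYYYYBYY gives term 7.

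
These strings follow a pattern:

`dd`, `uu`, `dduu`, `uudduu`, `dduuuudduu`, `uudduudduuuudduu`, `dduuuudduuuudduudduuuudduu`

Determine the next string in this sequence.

From term 3 onward, concatenate the second-to-last term with the last: dd·uu = dduu, uu·dduu = uudduu, …
So term 8 is uudduudduuuudduu·dduuuudduuuudduudduuuudduu.

uudduudduuuudduudduuuudduuuudduudduuuudduu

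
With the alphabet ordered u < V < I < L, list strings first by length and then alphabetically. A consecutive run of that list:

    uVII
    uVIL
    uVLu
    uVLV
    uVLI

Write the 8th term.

Advancing 3 positions from uVLI through uVLI → uVLL → uIuu reaches term 8.

uIuV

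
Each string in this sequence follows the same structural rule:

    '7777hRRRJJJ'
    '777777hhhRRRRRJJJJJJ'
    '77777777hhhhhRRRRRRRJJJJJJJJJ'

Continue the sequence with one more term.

7777777777hhhhhhhRRRRRRRRRJJJJJJJJJJJJ

Each string has the form 7^{2n+2} h^{2n-1} R^{2n+1} J^{3n} (n = 1, 2, …).
At n = 4 the blocks have lengths 10, 7, 9, 12.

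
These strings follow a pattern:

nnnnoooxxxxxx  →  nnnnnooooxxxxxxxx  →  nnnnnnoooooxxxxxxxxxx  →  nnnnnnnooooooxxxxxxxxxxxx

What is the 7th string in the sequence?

Term n consists of n+1 n's, followed by n o's, followed by 2n x's, where the shown terms are n = 3, 4, 5, 6.
Setting n = 9 gives 10, 9, 18 characters in each block.

nnnnnnnnnnoooooooooxxxxxxxxxxxxxxxxxx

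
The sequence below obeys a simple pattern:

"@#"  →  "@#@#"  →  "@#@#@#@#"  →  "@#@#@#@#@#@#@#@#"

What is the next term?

Every step duplicates the string.
Doubling @#@#@#@#@#@#@#@#:

@#@#@#@#@#@#@#@#@#@#@#@#@#@#@#@#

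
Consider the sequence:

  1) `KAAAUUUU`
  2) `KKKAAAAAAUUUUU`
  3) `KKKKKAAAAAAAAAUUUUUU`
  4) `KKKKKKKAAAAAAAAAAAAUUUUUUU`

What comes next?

KKKKKKKKKAAAAAAAAAAAAAAAUUUUUUUU

Each string has the form K^{2n-1} A^{3n} U^{n+3} (n = 1, 2, …).
At n = 5 the blocks have lengths 9, 15, 8.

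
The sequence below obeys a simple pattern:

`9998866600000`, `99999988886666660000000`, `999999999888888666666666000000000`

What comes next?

9999999999998888888866666666666600000000000

Each string has the form 9^{3n} 8^{2n} 6^{3n} 0^{2n+3} (n = 1, 2, …).
For the next term, n = 4, so the run lengths are 12, 8, 12, 11.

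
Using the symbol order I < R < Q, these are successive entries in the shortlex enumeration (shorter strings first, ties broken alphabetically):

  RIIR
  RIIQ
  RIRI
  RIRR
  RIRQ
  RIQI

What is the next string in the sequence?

RIQR

Treat RIQI as a base-3 numeral over the given alphabet and add one, carrying through any trailing Q's.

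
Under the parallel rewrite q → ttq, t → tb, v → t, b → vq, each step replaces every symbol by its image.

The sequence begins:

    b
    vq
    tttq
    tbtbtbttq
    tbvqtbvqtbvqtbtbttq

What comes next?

Applying the rule to each of the 19 symbols of tbvqtbvqtbvqtbtbttq gives the pieces tb vq t ttq tb vq t ttq tb vq t ttq tb vq tb vq tb tb ttq, which concatenate to the answer.

tbvqtttqtbvqtttqtbvqtttqtbvqtbvqtbtbttq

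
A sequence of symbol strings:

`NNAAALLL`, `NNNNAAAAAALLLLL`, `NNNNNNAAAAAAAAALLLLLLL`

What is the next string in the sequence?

NNNNNNNNAAAAAAAAAAAALLLLLLLLL

Term n consists of 2n N's, followed by 3n A's, followed by 2n+1 L's (n = 1, 2, …).
For the next term, n = 4, so the run lengths are 8, 12, 9.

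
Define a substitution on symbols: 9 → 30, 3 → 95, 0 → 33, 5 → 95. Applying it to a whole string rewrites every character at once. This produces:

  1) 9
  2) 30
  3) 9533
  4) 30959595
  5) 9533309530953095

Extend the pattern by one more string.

Applying the rule to each of the 16 symbols of 9533309530953095 gives the pieces 30 95 95 95 95 33 30 95 95 33 30 95 95 33 30 95, which concatenate to the answer.

30959595953330959533309595333095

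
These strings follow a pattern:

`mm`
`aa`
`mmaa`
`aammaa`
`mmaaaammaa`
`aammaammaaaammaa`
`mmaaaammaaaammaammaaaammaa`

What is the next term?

Each term (from the third on) is the two preceding terms concatenated in order: term 3 = mm·aa = mmaa.
So term 8 is aammaammaaaammaa·mmaaaammaaaammaammaaaammaa.

aammaammaaaammaammaaaammaaaammaammaaaammaa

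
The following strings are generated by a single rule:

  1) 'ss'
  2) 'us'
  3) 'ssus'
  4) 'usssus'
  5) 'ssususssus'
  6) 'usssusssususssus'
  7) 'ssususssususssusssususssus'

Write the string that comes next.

usssusssususssusssususssususssusssususssus

From term 3 onward, concatenate the second-to-last term with the last: ss·us = ssus, us·ssus = usssus, …
So term 8 is usssusssususssus·ssususssususssusssususssus.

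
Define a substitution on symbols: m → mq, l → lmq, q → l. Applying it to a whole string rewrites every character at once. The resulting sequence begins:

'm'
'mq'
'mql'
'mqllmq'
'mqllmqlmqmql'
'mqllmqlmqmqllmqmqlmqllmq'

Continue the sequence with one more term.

mqllmqlmqmqllmqmqlmqllmqlmqmqlmqllmqmqllmqlmqmql

φ(mqllmqlmqmqllmqmqlmqllmq) expands symbol-by-symbol to mq l lmq lmq mq l lmq mq l mq l lmq lmq mq l mq l lmq mq l lmq lmq mq l; joining the 24 pieces gives the next term.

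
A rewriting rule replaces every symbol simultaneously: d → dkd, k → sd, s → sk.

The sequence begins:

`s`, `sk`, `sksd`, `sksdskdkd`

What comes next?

sksdskdkdsksddkdsddkd

Expanding sksdskdkd: s→sk, k→sd, s→sk, d→dkd, s→sk, k→sd, d→dkd, k→sd, d→dkd. Concatenated: sk sd sk dkd sk sd dkd sd dkd.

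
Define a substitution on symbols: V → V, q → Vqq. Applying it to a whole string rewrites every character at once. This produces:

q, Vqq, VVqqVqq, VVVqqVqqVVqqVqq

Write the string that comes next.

Replace each of the 15 characters of VVVqqVqqVVqqVqq in place — V V V Vqq Vqq V Vqq Vqq V V Vqq Vqq V Vqq Vqq — and concatenate.

VVVVqqVqqVVqqVqqVVVqqVqqVVqqVqq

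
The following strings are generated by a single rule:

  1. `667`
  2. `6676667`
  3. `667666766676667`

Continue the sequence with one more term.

6676667666766676667666766676667

s(k+1) = s(k)·6·s(k) — each term doubles the last with '6' between the halves.
One more doubling of 667666766676667 gives the answer.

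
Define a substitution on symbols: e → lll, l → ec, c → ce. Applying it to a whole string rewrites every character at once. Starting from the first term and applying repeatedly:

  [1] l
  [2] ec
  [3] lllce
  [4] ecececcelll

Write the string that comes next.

lllcelllcelllcecelllececec

Apply φ to ecececcelll symbol by symbol: e→lll, c→ce, e→lll, c→ce, e→lll, c→ce, c→ce, e→lll, l→ec, l→ec, l→ec; joined: lll ce lll ce lll ce ce lll ec ec ec.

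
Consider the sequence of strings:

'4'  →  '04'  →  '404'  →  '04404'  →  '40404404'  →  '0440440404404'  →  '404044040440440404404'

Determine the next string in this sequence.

0440440404404404044040440440404404

Each term (from the third on) is the two preceding terms concatenated in order: term 3 = 4·04 = 404.
So term 8 is 0440440404404·404044040440440404404.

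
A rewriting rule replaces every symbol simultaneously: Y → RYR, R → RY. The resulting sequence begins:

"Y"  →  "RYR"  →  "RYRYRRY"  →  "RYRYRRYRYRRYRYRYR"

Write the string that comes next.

Rewriting the 17 symbols of RYRYRRYRYRRYRYRYR one by one yields RY RYR RY RYR RY RY RYR RY RYR RY RY RYR RY RYR RY RYR RY; concatenated:

RYRYRRYRYRRYRYRYRRYRYRRYRYRYRRYRYRRYRYRRY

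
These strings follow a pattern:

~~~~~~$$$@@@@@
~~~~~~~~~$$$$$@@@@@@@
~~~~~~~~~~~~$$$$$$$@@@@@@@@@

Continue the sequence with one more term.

Each string has the form ~^{3n} $^{2n-1} @^{2n+1}, where the shown terms are n = 2, 3, 4.
At n = 5 the blocks have lengths 15, 9, 11.

~~~~~~~~~~~~~~~$$$$$$$$$@@@@@@@@@@@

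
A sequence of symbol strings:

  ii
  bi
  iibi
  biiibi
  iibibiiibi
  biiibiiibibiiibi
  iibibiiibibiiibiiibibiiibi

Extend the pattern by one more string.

biiibiiibibiiibiiibibiiibibiiibiiibibiiibi

From term 3 onward, concatenate the second-to-last term with the last: ii·bi = iibi, bi·iibi = biiibi, …
The next term joins biiibiiibibiiibi and iibibiiibibiiibiiibibiiibi.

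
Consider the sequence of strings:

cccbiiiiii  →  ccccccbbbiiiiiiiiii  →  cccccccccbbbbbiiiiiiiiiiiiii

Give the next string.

ccccccccccccbbbbbbbiiiiiiiiiiiiiiiiii

The n-th term is 3n c's then 2n-1 b's then 4n+2 i's (n = 1, 2, …).
At n = 4 the blocks have lengths 12, 7, 18.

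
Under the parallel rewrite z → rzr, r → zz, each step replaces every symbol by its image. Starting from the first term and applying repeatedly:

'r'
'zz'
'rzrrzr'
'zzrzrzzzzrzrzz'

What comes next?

φ(zzrzrzzzzrzrzz) expands symbol-by-symbol to rzr rzr zz rzr zz rzr rzr rzr rzr zz rzr zz rzr rzr; joining the 14 pieces gives the next term.

rzrrzrzzrzrzzrzrrzrrzrrzrzzrzrzzrzrrzr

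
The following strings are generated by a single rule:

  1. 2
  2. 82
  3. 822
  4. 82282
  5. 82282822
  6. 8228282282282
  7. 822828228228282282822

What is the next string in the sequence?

8228282282282822828228228282282282

From term 3 onward, concatenate the last term with the second-to-last: 82·2 = 822, 822·82 = 82282, …
The next term joins 822828228228282282822 and 8228282282282.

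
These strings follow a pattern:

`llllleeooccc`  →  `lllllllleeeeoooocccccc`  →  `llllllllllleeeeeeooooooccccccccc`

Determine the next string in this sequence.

Reading off run lengths: l runs 5, 8, 11; e runs 2, 4, 6; o runs 2, 4, 6; c runs 3, 6, 9 — each is linear in n (n = 1, 2, …).
For the next term, n = 4, so the run lengths are 14, 8, 8, 12.

lllllllllllllleeeeeeeeoooooooocccccccccccc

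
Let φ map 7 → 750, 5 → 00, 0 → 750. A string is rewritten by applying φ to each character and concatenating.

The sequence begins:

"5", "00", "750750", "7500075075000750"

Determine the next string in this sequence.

Rewriting the 16 symbols of 7500075075000750 one by one yields 750 00 750 750 750 750 00 750 750 00 750 750 750 750 00 750; concatenated:

75000750750750750007507500075075075075000750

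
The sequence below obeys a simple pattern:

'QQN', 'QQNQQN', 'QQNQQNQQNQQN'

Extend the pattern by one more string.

Each string is two copies of the previous one concatenated.
So the next term is two copies of QQNQQNQQNQQN.

QQNQQNQQNQQNQQNQQNQQNQQN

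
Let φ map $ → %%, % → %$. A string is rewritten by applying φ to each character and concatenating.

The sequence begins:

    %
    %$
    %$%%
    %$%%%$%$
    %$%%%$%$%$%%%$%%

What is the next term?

%$%%%$%$%$%%%$%%%$%%%$%$%$%%%$%$

Applying the rule to each of the 16 symbols of %$%%%$%$%$%%%$%% gives the pieces %$ %% %$ %$ %$ %% %$ %% %$ %% %$ %$ %$ %% %$ %$, which concatenate to the answer.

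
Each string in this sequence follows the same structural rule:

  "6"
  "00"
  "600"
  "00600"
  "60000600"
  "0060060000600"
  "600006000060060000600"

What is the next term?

0060060000600600006000060060000600

Each term (from the third on) is the two preceding terms concatenated in order: term 3 = 6·00 = 600.
The next term joins 0060060000600 and 600006000060060000600.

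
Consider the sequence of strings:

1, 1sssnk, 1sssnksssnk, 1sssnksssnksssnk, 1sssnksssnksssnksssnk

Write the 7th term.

1sssnksssnksssnksssnksssnksssnk

The strings grow by a fixed suffix sssnk each time.
From 1sssnksssnksssnksssnk, 2 further steps: 1sssnksssnksssnksssnk → 1sssnksssnksssnksssnksssnk → (answer).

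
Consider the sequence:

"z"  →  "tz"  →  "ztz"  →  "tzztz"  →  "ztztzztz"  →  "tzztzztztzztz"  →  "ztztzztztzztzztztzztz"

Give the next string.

From term 3 onward, concatenate the second-to-last term with the last: z·tz = ztz, tz·ztz = tzztz, …
So term 8 is tzztzztztzztz·ztztzztztzztzztztzztz.

tzztzztztzztzztztzztztzztzztztzztz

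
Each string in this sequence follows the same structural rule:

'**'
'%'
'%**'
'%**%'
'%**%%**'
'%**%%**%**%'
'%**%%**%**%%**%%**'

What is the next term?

%**%%**%**%%**%%**%**%%**%**%

Each term (from the third on) is the previous term followed by the one before it: term 3 = %·** = %**.
Continuing: %**%%**%**%%**%%** · %**%%**%**% gives term 8.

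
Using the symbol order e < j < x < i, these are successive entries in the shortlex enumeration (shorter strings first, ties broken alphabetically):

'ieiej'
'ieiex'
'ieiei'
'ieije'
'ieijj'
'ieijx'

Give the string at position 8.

Stepping forward 2 times from ieijx: ieijx → ieiji, then the target.

ieixe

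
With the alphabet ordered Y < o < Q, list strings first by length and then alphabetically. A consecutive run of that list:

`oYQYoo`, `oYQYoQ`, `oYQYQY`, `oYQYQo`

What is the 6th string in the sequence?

oYQoYY

Advancing 2 positions from oYQYQo through oYQYQo → oYQYQQ reaches term 6.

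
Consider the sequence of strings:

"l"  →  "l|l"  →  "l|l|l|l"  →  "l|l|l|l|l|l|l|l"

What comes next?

l|l|l|l|l|l|l|l|l|l|l|l|l|l|l|l

Each string is two copies of the previous one joined by '|'.
So the next term is two copies of l|l|l|l|l|l|l|l with '|' between the halves.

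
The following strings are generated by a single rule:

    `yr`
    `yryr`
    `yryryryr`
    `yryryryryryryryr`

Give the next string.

s(k+1) = s(k)·s(k) — each term doubles the last.
Doubling yryryryryryryryr:

yryryryryryryryryryryryryryryryr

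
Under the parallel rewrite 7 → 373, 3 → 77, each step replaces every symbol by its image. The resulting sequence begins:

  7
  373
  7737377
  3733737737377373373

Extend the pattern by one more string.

Rewriting the 19 symbols of 3733737737377373373 one by one yields 77 373 77 77 373 77 373 373 77 373 77 373 373 77 373 77 77 373 77; concatenated:

77373777737377373373773737737337377373777737377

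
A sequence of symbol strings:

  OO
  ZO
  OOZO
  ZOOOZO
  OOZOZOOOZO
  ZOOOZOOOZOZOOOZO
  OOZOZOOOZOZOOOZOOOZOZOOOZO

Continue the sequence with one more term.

Each term (from the third on) is the two preceding terms concatenated in order: term 3 = OO·ZO = OOZO.
The next term joins ZOOOZOOOZOZOOOZO and OOZOZOOOZOZOOOZOOOZOZOOOZO.

ZOOOZOOOZOZOOOZOOOZOZOOOZOZOOOZOOOZOZOOOZO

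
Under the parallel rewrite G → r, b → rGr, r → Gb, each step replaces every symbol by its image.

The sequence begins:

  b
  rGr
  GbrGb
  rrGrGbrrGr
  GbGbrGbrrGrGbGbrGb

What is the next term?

rrGrrrGrGbrrGrGbGbrGbrrGrrrGrGbrrGr

Replace each of the 18 characters of GbGbrGbrrGrGbGbrGb in place — r rGr r rGr Gb r rGr Gb Gb r Gb r rGr r rGr Gb r rGr — and concatenate.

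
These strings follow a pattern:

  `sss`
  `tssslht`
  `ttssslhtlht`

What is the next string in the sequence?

Each term wraps the previous one in t on the left and lht on the right.
So the next term is t·ttssslhtlht·lht.

tttssslhtlhtlht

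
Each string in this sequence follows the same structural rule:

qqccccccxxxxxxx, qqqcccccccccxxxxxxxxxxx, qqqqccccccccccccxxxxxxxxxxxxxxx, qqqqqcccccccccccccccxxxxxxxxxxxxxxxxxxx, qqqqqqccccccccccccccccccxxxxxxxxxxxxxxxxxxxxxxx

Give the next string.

Term n consists of n q's, followed by 3n c's, followed by 4n-1 x's, where the shown terms are n = 2, 3, 4, 5, 6.
At n = 7 the blocks have lengths 7, 21, 27.

qqqqqqqcccccccccccccccccccccxxxxxxxxxxxxxxxxxxxxxxxxxxx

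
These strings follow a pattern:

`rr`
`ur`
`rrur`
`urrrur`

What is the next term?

rrururrrur

This is a Fibonacci-style word recurrence s(k) = s(k−2)·s(k−1): e.g. rr·ur = rrur.
The next term joins rrur and urrrur.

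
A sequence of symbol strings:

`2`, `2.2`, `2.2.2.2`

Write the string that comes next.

Every step duplicates the string with '.' between the halves.
One more doubling of 2.2.2.2 gives the answer.

2.2.2.2.2.2.2.2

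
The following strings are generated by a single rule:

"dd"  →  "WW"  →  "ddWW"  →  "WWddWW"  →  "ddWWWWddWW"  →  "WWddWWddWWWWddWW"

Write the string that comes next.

This is a Fibonacci-style word recurrence s(k) = s(k−2)·s(k−1): e.g. dd·WW = ddWW.
So term 7 is ddWWWWddWW·WWddWWddWWWWddWW.

ddWWWWddWWWWddWWddWWWWddWW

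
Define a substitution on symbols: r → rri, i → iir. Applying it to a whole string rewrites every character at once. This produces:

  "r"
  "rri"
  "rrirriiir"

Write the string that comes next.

rrirriiirrrirriiiriiriirrri

Apply φ to rrirriiir symbol by symbol: r→rri, r→rri, i→iir, r→rri, r→rri, i→iir, i→iir, i→iir, r→rri; joined: rri rri iir rri rri iir iir iir rri.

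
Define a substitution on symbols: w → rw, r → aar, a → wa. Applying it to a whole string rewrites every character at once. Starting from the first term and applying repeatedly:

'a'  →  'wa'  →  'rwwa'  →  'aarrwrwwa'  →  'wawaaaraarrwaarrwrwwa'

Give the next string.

Rewriting the 21 symbols of wawaaaraarrwaarrwrwwa one by one yields rw wa rw wa wa wa aar wa wa aar aar rw wa wa aar aar rw aar rw rw wa; concatenated:

rwwarwwawawaaarwawaaaraarrwwawaaaraarrwaarrwrwwa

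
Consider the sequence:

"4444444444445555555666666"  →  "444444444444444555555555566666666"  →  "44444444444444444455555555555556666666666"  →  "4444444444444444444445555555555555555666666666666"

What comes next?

Each string has the form 4^{3n+3} 5^{3n-2} 6^{2n}, where the shown terms are n = 3, 4, 5, 6.
At n = 7 the blocks have lengths 24, 19, 14.

444444444444444444444444555555555555555555566666666666666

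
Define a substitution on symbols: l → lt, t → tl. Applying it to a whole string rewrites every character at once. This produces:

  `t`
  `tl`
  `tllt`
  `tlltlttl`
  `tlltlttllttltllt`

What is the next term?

Replace each of the 16 characters of tlltlttllttltllt in place — tl lt lt tl lt tl tl lt lt tl tl lt tl lt lt tl — and concatenate.

tlltlttllttltlltlttltllttlltlttl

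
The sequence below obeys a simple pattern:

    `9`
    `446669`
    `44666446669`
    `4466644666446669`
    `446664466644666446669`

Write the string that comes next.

44666446664466644666446669

Each term is the previous one with 44666 prepended.
One more step from 446664466644666446669 gives the answer.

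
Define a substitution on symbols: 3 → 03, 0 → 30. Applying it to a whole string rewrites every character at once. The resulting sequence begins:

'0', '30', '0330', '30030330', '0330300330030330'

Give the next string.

30030330033030030330300330030330

φ(0330300330030330) expands symbol-by-symbol to 30 03 03 30 03 30 30 03 03 30 30 03 30 03 03 30; joining the 16 pieces gives the next term.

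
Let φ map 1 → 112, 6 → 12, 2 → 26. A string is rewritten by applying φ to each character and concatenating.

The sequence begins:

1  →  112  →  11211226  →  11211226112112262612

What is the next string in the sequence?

Applying the rule to each of the 20 symbols of 11211226112112262612 gives the pieces 112 112 26 112 112 26 26 12 112 112 26 112 112 26 26 12 26 12 112 26, which concatenate to the answer.

1121122611211226261211211226112112262612261211226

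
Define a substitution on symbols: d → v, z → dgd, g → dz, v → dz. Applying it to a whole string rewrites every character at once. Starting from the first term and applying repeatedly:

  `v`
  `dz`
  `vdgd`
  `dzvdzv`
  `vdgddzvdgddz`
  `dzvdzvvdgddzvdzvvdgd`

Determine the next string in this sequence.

vdgddzvdgddzdzvdzvvdgddzvdgddzdzvdzv

Replace each of the 20 characters of dzvdzvvdgddzvdzvvdgd in place — v dgd dz v dgd dz dz v dz v v dgd dz v dgd dz dz v dz v — and concatenate.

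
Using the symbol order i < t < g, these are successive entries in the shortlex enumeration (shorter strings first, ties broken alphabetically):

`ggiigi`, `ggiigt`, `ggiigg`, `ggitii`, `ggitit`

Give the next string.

ggitig

Find the rightmost character of ggitit below g, bump it to the next letter, and reset everything to its right to i.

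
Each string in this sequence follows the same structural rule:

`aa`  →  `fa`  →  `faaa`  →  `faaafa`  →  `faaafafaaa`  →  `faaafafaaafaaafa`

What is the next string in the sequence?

This is a Fibonacci-style word recurrence s(k) = s(k−1)·s(k−2): e.g. fa·aa = faaa.
The next term joins faaafafaaafaaafa and faaafafaaa.

faaafafaaafaaafafaaafafaaa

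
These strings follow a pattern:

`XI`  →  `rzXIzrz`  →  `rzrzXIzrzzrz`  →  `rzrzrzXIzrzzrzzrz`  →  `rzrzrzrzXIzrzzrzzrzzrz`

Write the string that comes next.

Every step adds rz to the front and zrz to the end of the previous string.
Applying this once more to rzrzrzrzXIzrzzrzzrzzrz:

rzrzrzrzrzXIzrzzrzzrzzrzzrz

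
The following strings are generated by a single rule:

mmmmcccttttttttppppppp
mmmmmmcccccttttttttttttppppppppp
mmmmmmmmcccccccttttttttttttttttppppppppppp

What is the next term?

mmmmmmmmmmcccccccccttttttttttttttttttttppppppppppppp

Reading off run lengths: m runs 4, 6, 8; c runs 3, 5, 7; t runs 8, 12, 16; p runs 7, 9, 11 — each is linear in n, where the shown terms are n = 2, 3, 4.
At n = 5 the blocks have lengths 10, 9, 20, 13.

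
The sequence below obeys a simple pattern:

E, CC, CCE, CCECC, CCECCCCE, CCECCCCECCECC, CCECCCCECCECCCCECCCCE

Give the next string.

This is a Fibonacci-style word recurrence s(k) = s(k−1)·s(k−2): e.g. CC·E = CCE.
Continuing: CCECCCCECCECCCCECCCCE · CCECCCCECCECC gives term 8.

CCECCCCECCECCCCECCCCECCECCCCECCECC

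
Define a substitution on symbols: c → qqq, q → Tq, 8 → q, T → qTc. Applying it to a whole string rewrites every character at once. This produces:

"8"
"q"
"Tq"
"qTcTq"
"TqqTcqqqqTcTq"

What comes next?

qTcTqTqqTcqqqTqTqTqTqqTcqqqqTcTq

Replace each of the 13 characters of TqqTcqqqqTcTq in place — qTc Tq Tq qTc qqq Tq Tq Tq Tq qTc qqq qTc Tq — and concatenate.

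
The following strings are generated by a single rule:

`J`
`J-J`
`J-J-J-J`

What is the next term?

Each string is two copies of the previous one joined by '-'.
So the next term is two copies of J-J-J-J with '-' between the halves.

J-J-J-J-J-J-J-J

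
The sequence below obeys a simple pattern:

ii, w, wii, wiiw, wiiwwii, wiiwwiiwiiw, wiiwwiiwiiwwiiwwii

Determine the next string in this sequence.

This is a Fibonacci-style word recurrence s(k) = s(k−1)·s(k−2): e.g. w·ii = wii.
So term 8 is wiiwwiiwiiwwiiwwii·wiiwwiiwiiw.

wiiwwiiwiiwwiiwwiiwiiwwiiwiiw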